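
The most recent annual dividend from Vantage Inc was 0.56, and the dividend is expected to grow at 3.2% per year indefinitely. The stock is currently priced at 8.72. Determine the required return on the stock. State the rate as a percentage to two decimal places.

D₁ = 0.56 × 1.032 = 0.5779
P = D₁/(r − g) ⇒ r = D₁/P + g = 0.5779/8.72 + 0.032 = 0.066275 + 0.032 = 0.098275

9.83%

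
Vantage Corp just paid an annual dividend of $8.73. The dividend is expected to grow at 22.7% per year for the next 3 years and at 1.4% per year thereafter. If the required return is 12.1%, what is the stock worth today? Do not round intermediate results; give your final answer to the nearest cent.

$139.95

D_1 = 10.71171
D_2 = 13.14327
D_3 = 16.12679
Terminal value at year 3: TV = D_3×(1+g_2)/(r−g_2) = 16.35257/0.107 = 152.82771
P_0 = D_1/(1+r)^1 + D_2/(1+r)^2 + D_3/(1+r)^3 + TV/(1+r)^3
    = 9.55550 + 10.45905 + 11.44804 + 108.48889 = 139.95147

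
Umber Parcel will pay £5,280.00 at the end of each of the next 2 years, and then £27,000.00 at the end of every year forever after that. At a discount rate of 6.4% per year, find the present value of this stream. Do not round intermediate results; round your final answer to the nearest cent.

£382275.81

PV of 2-year annuity: £5,280.00 × [1 − (1+0.064)^−2] / 0.064 = 9626.32144
Perpetuity value at year 2: £27,000.00 / 0.064 = 421875.00000
PV of perpetuity: 421875.00000 / (1+0.064)^2 = 372649.49262
Total PV = 9626.32144 + 372649.49262 = 382275.81407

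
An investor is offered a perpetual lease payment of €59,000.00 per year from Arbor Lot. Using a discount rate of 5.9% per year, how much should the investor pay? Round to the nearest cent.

€1000000.00

Level perpetuity: PV = C / r = €59,000.00 / 0.059 = €1,000,000.00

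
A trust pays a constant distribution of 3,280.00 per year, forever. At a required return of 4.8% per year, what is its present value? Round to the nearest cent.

Level perpetuity: PV = C / r = 3,280.00 / 0.048 = 68,333.33

68333.33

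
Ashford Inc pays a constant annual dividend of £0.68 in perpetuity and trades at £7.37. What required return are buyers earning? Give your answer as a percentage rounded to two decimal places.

P = C/r ⇒ r = C/P = £0.68/£7.37 = 0.092266

9.23%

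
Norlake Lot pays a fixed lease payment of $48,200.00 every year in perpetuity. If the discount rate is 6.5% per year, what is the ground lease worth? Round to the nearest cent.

$741538.46

Level perpetuity: PV = C / r = $48,200.00 / 0.065 = $741,538.46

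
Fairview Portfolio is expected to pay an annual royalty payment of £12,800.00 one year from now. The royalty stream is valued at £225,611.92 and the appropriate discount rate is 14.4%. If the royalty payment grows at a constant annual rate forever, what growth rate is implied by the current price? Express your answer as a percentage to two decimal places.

8.73%

P = D₁/(r−g) ⇒ g = r − D₁/P = 0.144 − £12,800.00/£225,611.92 = 0.087265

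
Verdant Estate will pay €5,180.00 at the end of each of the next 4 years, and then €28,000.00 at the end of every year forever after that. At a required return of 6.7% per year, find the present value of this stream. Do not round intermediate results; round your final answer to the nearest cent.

PV of 4-year annuity: €5,180.00 × [1 − (1+0.067)^−4] / 0.067 = 17665.24151
Perpetuity value at year 4: €28,000.00 / 0.067 = 417910.44776
PV of perpetuity: 417910.44776 / (1+0.067)^4 = 322422.65580
Total PV = 17665.24151 + 322422.65580 = 340087.89731

€340087.90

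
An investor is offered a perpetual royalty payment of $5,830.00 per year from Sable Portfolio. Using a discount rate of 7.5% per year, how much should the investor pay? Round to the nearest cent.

Level perpetuity: PV = C / r = $5,830.00 / 0.075 = $77,733.33

$77733.33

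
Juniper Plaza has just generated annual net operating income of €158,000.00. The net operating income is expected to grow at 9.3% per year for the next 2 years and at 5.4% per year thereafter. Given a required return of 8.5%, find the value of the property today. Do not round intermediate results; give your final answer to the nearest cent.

D_1 = 172694.00000
D_2 = 188754.54200
Terminal value at year 2: TV = D_2×(1+g_2)/(r−g_2) = 198947.28727/0.031 = 6417654.42800
P_0 = D_1/(1+r)^1 + D_2/(1+r)^2 + TV/(1+r)^2
    = 159164.97696 + 160338.54361 + 5451510.48270 = 5771014.00327

€5771014.00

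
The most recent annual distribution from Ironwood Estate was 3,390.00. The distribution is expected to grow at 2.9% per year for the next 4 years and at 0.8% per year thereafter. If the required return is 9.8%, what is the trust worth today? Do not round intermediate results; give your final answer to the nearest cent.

40846.05

D_1 = 3488.31000
D_2 = 3589.47099
D_3 = 3693.56565
D_4 = 3800.67905
Terminal value at year 4: TV = D_4×(1+g_2)/(r−g_2) = 3831.08448/0.09 = 42567.60539
P_0 = D_1/(1+r)^1 + D_2/(1+r)^2 + D_3/(1+r)^3 + D_4/(1+r)^4 + TV/(1+r)^4
    = 3176.96721 + 2977.32173 + 2790.22228 + 2614.88044 + 29286.66095 = 40846.05262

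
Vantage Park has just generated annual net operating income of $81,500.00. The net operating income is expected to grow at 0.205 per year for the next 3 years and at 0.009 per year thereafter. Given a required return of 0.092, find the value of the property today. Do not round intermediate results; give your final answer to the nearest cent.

D_1 = 98207.50000
D_2 = 118340.03750
D_3 = 142599.74519
Terminal value at year 3: TV = D_3×(1+g_2)/(r−g_2) = 143883.14289/0.083 = 1733531.84210
P_0 = D_1/(1+r)^1 + D_2/(1+r)^2 + D_3/(1+r)^3 + TV/(1+r)^3
    = 89933.60806 + 99239.92464 + 109509.25750 + 1331263.14244 = 1629945.93265

$1629945.93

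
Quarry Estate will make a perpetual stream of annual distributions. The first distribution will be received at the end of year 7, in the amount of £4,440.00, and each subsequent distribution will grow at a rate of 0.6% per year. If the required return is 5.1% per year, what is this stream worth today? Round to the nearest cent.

£73207.26

Value at end of year 6: C₁ / (r − g) = £4,440.00 / (0.051 − 0.006) = £98,666.6667
Discount to today: PV = £98,666.6667 / (1 + 0.051)^6 = £98,666.6667 / 1.347772 = £73,207.26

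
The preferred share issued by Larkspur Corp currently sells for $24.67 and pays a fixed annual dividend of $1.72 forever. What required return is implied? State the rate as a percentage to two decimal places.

6.97%

P = C/r ⇒ r = C/P = $1.72/$24.67 = 0.069720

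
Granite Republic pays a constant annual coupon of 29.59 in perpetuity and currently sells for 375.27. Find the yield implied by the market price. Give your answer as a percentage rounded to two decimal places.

7.88%

P = C/r ⇒ r = C/P = 29.59/375.27 = 0.078850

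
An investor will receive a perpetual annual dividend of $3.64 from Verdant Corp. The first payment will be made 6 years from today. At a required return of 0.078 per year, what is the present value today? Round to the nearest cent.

$32.06

Value at end of year 5: C / r = $3.64 / 0.078 = $46.6667
Discount to today: PV = $46.6667 / (1 + 0.078)^5 = $46.6667 / 1.455773 = $32.06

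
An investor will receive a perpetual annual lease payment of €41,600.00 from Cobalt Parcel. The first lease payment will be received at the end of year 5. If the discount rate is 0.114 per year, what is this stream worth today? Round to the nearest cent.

€236945.09

Value at end of year 4: C / r = €41,600.00 / 0.114 = €364,912.2807
Discount to today: PV = €364,912.2807 / (1 + 0.114)^4 = €364,912.2807 / 1.540071 = €236,945.09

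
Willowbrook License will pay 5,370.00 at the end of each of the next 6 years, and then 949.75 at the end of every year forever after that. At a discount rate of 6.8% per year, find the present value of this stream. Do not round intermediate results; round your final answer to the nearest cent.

PV of 6-year annuity: 5,370.00 × [1 − (1+0.068)^−6] / 0.068 = 25755.12379
Perpetuity value at year 6: 949.75 / 0.068 = 13966.91176
PV of perpetuity: 13966.91176 / (1+0.068)^6 = 9411.80398
Total PV = 25755.12379 + 9411.80398 = 35166.92777

35166.93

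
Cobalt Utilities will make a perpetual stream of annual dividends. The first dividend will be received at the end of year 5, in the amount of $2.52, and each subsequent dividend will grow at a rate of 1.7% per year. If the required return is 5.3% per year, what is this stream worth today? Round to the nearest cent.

$56.94

Value at end of year 4: C₁ / (r − g) = $2.52 / (0.053 − 0.017) = $70.0000
Discount to today: PV = $70.0000 / (1 + 0.053)^4 = $70.0000 / 1.229457 = $56.94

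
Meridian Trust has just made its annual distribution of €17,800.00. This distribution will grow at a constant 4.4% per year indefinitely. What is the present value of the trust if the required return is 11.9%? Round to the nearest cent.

D₁ = D₀ × (1 + g) = €17,800.00 × 1.044 = €18,583.2000
Growing perpetuity: P = D₁ / (r − g) = €18,583.2000 / (0.119 − 0.044) = €247,776.00

€247776.00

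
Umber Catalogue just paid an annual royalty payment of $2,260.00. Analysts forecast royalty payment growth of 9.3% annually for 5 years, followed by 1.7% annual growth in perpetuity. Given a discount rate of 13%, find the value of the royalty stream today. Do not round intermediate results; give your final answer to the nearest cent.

$27458.33

D_1 = 2470.18000
D_2 = 2699.90674
D_3 = 2950.99807
D_4 = 3225.44089
D_5 = 3525.40689
Terminal value at year 5: TV = D_5×(1+g_2)/(r−g_2) = 3585.33881/0.113 = 31728.66201
P_0 = D_1/(1+r)^1 + D_2/(1+r)^2 + D_3/(1+r)^3 + D_4/(1+r)^4 + D_5/(1+r)^5 + TV/(1+r)^5
    = 2186.00000 + 2114.42301 + 2045.18969 + 1978.22330 + 1913.44962 + 17221.04656 = 27458.33218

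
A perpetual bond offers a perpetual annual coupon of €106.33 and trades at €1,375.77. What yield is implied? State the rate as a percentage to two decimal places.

7.73%

P = C/r ⇒ r = C/P = €106.33/€1,375.77 = 0.077288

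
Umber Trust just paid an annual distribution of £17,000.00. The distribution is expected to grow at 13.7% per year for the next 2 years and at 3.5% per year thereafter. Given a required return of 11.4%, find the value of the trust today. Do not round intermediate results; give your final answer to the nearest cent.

D_1 = 19329.00000
D_2 = 21977.07300
Terminal value at year 2: TV = D_2×(1+g_2)/(r−g_2) = 22746.27055/0.079 = 287927.47538
P_0 = D_1/(1+r)^1 + D_2/(1+r)^2 + TV/(1+r)^2
    = 17350.98743 + 17709.22146 + 232013.21792 = 267073.42681

£267073.43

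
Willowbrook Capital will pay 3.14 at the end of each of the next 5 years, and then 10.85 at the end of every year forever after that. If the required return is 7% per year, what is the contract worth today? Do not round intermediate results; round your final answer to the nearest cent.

123.39

PV of 5-year annuity: 3.14 × [1 − (1+0.07)^−5] / 0.07 = 12.87462
Perpetuity value at year 5: 10.85 / 0.07 = 155.00000
PV of perpetuity: 155.00000 / (1+0.07)^5 = 110.51286
Total PV = 12.87462 + 110.51286 = 123.38748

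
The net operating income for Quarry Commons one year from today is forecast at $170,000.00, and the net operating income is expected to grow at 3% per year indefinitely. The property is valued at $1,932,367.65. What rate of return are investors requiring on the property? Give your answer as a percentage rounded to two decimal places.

11.80%

P = D₁/(r − g) ⇒ r = D₁/P + g = $170,000.0000/$1,932,367.65 + 0.03 = 0.087975 + 0.03 = 0.117975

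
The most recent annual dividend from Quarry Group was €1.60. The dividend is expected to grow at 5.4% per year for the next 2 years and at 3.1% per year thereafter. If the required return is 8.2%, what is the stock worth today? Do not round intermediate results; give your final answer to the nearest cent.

D_1 = 1.68640
D_2 = 1.77747
Terminal value at year 2: TV = D_2×(1+g_2)/(r−g_2) = 1.83257/0.051 = 35.93269
P_0 = D_1/(1+r)^1 + D_2/(1+r)^2 + TV/(1+r)^2
    = 1.55860 + 1.51826 + 30.69271 = 33.76956

€33.77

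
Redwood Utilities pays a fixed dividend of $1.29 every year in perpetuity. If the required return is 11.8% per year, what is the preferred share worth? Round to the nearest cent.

$10.93

Level perpetuity: PV = C / r = $1.29 / 0.118 = $10.93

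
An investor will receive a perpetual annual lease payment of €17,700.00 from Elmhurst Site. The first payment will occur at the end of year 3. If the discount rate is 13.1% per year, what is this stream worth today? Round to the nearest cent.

€105627.44

Value at end of year 2: C / r = €17,700.00 / 0.131 = €135,114.5038
Discount to today: PV = €135,114.5038 / (1 + 0.131)^2 = €135,114.5038 / 1.279161 = €105,627.44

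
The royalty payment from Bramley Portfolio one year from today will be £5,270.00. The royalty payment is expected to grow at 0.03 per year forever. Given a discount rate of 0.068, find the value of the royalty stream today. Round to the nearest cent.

Growing perpetuity: P = D₁ / (r − g) = £5,270.0000 / (0.068 − 0.03) = £138,684.21

£138684.21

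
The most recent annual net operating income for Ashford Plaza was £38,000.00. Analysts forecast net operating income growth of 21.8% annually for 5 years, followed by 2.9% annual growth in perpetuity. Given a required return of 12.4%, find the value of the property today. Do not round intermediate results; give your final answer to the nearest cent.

£858336.42

D_1 = 46284.00000
D_2 = 56373.91200
D_3 = 68663.42482
D_4 = 83632.05143
D_5 = 101863.83864
Terminal value at year 5: TV = D_5×(1+g_2)/(r−g_2) = 104817.88996/0.095 = 1103346.21008
P_0 = D_1/(1+r)^1 + D_2/(1+r)^2 + D_3/(1+r)^3 + D_4/(1+r)^4 + D_5/(1+r)^5 + TV/(1+r)^5
    = 41177.93594 + 44621.64233 + 48353.34551 + 52397.13064 + 56779.09708 + 615007.27256 = 858336.42406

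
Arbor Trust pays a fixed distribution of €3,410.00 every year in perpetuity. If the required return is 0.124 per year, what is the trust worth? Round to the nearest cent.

€27500.00

Level perpetuity: PV = C / r = €3,410.00 / 0.124 = €27,500.00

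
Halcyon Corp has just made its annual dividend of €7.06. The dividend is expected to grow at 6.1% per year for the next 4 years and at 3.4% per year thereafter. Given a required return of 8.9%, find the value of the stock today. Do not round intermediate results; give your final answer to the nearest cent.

€146.07

D_1 = 7.49066
D_2 = 7.94759
D_3 = 8.43239
D_4 = 8.94677
Terminal value at year 4: TV = D_4×(1+g_2)/(r−g_2) = 9.25096/0.055 = 168.19926
P_0 = D_1/(1+r)^1 + D_2/(1+r)^2 + D_3/(1+r)^3 + D_4/(1+r)^4 + TV/(1+r)^4
    = 6.87848 + 6.70162 + 6.52931 + 6.36143 + 119.59487 = 146.06571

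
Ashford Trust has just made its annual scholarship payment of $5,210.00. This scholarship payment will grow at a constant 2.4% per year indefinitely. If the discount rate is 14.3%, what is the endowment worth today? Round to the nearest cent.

$44832.27

D₁ = D₀ × (1 + g) = $5,210.00 × 1.024 = $5,335.0400
Growing perpetuity: P = D₁ / (r − g) = $5,335.0400 / (0.143 − 0.024) = $44,832.27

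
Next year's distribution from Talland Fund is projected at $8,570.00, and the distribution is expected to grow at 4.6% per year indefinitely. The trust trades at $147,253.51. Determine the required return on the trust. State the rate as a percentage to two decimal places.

10.42%

P = D₁/(r − g) ⇒ r = D₁/P + g = $8,570.0000/$147,253.51 + 0.046 = 0.058199 + 0.046 = 0.104199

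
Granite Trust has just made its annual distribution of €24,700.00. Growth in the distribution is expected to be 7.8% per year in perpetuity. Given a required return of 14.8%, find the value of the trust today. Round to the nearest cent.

D₁ = D₀ × (1 + g) = €24,700.00 × 1.078 = €26,626.6000
Growing perpetuity: P = D₁ / (r − g) = €26,626.6000 / (0.148 − 0.078) = €380,380.00

€380380.00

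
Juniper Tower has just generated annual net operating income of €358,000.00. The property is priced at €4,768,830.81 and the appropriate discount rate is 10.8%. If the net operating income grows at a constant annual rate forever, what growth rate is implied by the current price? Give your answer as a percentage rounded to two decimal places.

P = D₀(1+g)/(r−g) ⇒ P(r−g) = D₀(1+g) ⇒ g(P+D₀) = P·r − D₀
g = (P·r − D₀)/(P + D₀) = (€4,768,830.81×0.108 − €358,000.00) / (€4,768,830.81 + €358,000.00) = 0.030630

3.06%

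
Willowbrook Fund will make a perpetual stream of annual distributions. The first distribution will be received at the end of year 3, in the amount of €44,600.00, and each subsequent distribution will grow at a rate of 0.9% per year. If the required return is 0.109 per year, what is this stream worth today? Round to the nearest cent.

Value at end of year 2: C₁ / (r − g) = €44,600.00 / (0.109 − 0.009) = €446,000.0000
Discount to today: PV = €446,000.0000 / (1 + 0.109)^2 = €446,000.0000 / 1.229881 = €362,636.71

€362636.71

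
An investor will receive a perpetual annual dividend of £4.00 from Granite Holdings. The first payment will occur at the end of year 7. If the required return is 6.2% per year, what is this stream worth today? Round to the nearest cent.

Value at end of year 6: C / r = £4.00 / 0.062 = £64.5161
Discount to today: PV = £64.5161 / (1 + 0.062)^6 = £64.5161 / 1.434654 = £44.97

£44.97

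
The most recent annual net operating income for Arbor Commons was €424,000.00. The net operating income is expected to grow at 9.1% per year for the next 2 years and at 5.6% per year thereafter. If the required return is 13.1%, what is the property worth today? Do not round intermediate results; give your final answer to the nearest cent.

D_1 = 462584.00000
D_2 = 504679.14400
Terminal value at year 2: TV = D_2×(1+g_2)/(r−g_2) = 532941.17606/0.075 = 7105882.34752
P_0 = D_1/(1+r)^1 + D_2/(1+r)^2 + TV/(1+r)^2
    = 409004.42087 + 394539.18936 + 5555111.78618 = 6358655.39640

€6358655.40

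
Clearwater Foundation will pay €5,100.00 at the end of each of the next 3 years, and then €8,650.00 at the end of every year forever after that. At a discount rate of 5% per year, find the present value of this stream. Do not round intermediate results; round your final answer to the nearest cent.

PV of 3-year annuity: €5,100.00 × [1 − (1+0.05)^−3] / 0.05 = 13888.56495
Perpetuity value at year 3: €8,650.00 / 0.05 = 173000.00000
PV of perpetuity: 173000.00000 / (1+0.05)^3 = 149443.90455
Total PV = 13888.56495 + 149443.90455 = 163332.46950

€163332.47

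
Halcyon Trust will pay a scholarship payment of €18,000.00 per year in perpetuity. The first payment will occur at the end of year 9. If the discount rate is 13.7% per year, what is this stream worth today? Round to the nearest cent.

€47040.10

Value at end of year 8: C / r = €18,000.00 / 0.137 = €131,386.8613
Discount to today: PV = €131,386.8613 / (1 + 0.137)^8 = €131,386.8613 / 2.793082 = €47,040.10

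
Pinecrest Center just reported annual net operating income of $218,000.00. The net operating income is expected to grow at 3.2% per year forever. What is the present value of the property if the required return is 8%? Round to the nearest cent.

$4687000.00

D₁ = D₀ × (1 + g) = $218,000.00 × 1.032 = $224,976.0000
Growing perpetuity: P = D₁ / (r − g) = $224,976.0000 / (0.08 − 0.032) = $4,687,000.00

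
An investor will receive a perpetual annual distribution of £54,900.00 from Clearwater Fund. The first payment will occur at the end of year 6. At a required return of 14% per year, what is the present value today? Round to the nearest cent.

£203666.71

Value at end of year 5: C / r = £54,900.00 / 0.14 = £392,142.8571
Discount to today: PV = £392,142.8571 / (1 + 0.14)^5 = £392,142.8571 / 1.925415 = £203,666.71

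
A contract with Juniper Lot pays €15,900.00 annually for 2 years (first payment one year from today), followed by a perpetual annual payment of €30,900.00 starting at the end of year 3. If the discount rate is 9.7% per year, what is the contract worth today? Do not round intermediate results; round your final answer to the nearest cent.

PV of 2-year annuity: €15,900.00 × [1 − (1+0.097)^−2] / 0.097 = 27706.54034
Perpetuity value at year 2: €30,900.00 / 0.097 = 318556.70103
PV of perpetuity: 318556.70103 / (1+0.097)^2 = 264711.91509
Total PV = 27706.54034 + 264711.91509 = 292418.45543

€292418.46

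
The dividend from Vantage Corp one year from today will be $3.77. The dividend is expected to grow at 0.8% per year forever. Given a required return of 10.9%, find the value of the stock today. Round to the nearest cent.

Growing perpetuity: P = D₁ / (r − g) = $3.7700 / (0.109 − 0.008) = $37.33

$37.33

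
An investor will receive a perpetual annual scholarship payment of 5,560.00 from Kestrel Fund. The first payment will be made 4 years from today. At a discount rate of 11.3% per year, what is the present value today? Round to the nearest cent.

Value at end of year 3: C / r = 5,560.00 / 0.113 = 49,203.5398
Discount to today: PV = 49,203.5398 / (1 + 0.113)^3 = 49,203.5398 / 1.378750 = 35,687.07

35687.07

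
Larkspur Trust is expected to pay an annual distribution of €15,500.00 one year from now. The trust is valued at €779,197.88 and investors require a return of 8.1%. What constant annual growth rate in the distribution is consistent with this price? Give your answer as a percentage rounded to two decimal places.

P = D₁/(r−g) ⇒ g = r − D₁/P = 0.081 − €15,500.00/€779,197.88 = 0.061108

6.11%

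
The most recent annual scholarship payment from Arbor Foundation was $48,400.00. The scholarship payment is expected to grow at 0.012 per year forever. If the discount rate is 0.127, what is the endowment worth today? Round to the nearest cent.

$425920.00

D₁ = D₀ × (1 + g) = $48,400.00 × 1.012 = $48,980.8000
Growing perpetuity: P = D₁ / (r − g) = $48,980.8000 / (0.127 − 0.012) = $425,920.00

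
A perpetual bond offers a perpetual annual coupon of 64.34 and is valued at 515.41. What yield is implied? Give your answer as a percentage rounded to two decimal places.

P = C/r ⇒ r = C/P = 64.34/515.41 = 0.124833

12.48%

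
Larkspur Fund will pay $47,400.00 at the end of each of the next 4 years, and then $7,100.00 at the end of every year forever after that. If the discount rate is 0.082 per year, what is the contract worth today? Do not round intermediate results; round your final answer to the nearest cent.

PV of 4-year annuity: $47,400.00 × [1 − (1+0.082)^−4] / 0.082 = 156298.43579
Perpetuity value at year 4: $7,100.00 / 0.082 = 86585.36585
PV of perpetuity: 86585.36585 / (1+0.082)^4 = 63173.57484
Total PV = 156298.43579 + 63173.57484 = 219472.01063

$219472.01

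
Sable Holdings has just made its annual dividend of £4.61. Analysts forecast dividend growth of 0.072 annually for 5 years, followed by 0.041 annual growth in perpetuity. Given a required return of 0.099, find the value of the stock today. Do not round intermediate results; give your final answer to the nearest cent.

D_1 = 4.94192
D_2 = 5.29774
D_3 = 5.67918
D_4 = 6.08808
D_5 = 6.52642
Terminal value at year 5: TV = D_5×(1+g_2)/(r−g_2) = 6.79400/0.058 = 117.13794
P_0 = D_1/(1+r)^1 + D_2/(1+r)^2 + D_3/(1+r)^3 + D_4/(1+r)^4 + D_5/(1+r)^5 + TV/(1+r)^5
    = 4.49674 + 4.38627 + 4.27851 + 4.17339 + 4.07086 + 73.06496 = 94.47073

£94.47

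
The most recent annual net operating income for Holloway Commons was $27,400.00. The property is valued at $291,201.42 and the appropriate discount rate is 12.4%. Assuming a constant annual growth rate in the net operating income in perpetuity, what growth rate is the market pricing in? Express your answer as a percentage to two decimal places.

2.73%

P = D₀(1+g)/(r−g) ⇒ P(r−g) = D₀(1+g) ⇒ g(P+D₀) = P·r − D₀
g = (P·r − D₀)/(P + D₀) = ($291,201.42×0.124 − $27,400.00) / ($291,201.42 + $27,400.00) = 0.027335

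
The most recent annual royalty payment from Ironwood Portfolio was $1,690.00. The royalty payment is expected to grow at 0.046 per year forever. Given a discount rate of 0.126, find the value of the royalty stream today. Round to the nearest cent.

$22096.75

D₁ = D₀ × (1 + g) = $1,690.00 × 1.046 = $1,767.7400
Growing perpetuity: P = D₁ / (r − g) = $1,767.7400 / (0.126 − 0.046) = $22,096.75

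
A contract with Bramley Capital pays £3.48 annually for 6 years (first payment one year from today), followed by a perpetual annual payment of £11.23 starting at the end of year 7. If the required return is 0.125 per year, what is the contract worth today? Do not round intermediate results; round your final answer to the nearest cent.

£58.42

PV of 6-year annuity: £3.48 × [1 − (1+0.125)^−6] / 0.125 = 14.10736
Perpetuity value at year 6: £11.23 / 0.125 = 89.84000
PV of perpetuity: 89.84000 / (1+0.125)^6 = 44.31539
Total PV = 14.10736 + 44.31539 = 58.42275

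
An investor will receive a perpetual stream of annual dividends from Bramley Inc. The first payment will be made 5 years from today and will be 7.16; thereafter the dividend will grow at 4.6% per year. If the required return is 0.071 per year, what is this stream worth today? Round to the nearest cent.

Value at end of year 4: C₁ / (r − g) = 7.16 / (0.071 − 0.046) = 286.4000
Discount to today: PV = 286.4000 / (1 + 0.071)^4 = 286.4000 / 1.315703 = 217.68

217.68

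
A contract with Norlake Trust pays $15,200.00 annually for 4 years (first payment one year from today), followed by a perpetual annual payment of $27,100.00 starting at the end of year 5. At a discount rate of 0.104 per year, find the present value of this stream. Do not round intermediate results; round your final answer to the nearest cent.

PV of 4-year annuity: $15,200.00 × [1 − (1+0.104)^−4] / 0.104 = 47767.69870
Perpetuity value at year 4: $27,100.00 / 0.104 = 260576.92308
PV of perpetuity: 260576.92308 / (1+0.104)^4 = 175412.14448
Total PV = 47767.69870 + 175412.14448 = 223179.84318

$223179.84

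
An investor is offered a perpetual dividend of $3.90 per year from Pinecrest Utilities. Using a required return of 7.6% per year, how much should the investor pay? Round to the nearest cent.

$51.32

Level perpetuity: PV = C / r = $3.90 / 0.076 = $51.32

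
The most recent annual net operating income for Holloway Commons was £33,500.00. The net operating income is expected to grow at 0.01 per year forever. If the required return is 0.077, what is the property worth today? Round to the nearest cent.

D₁ = D₀ × (1 + g) = £33,500.00 × 1.01 = £33,835.0000
Growing perpetuity: P = D₁ / (r − g) = £33,835.0000 / (0.077 − 0.01) = £505,000.00

£505000.00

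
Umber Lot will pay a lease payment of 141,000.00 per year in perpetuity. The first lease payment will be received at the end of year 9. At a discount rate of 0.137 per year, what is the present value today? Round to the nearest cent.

Value at end of year 8: C / r = 141,000.00 / 0.137 = 1,029,197.0803
Discount to today: PV = 1,029,197.0803 / (1 + 0.137)^8 = 1,029,197.0803 / 2.793082 = 368,480.77

368480.77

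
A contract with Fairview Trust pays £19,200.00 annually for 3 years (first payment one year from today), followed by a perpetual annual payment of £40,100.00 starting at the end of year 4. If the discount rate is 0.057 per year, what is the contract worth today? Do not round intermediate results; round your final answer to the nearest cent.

£647331.28

PV of 3-year annuity: £19,200.00 × [1 − (1+0.057)^−3] / 0.057 = 51608.02725
Perpetuity value at year 3: £40,100.00 / 0.057 = 703508.77193
PV of perpetuity: 703508.77193 / (1+0.057)^3 = 595723.25668
Total PV = 51608.02725 + 595723.25668 = 647331.28393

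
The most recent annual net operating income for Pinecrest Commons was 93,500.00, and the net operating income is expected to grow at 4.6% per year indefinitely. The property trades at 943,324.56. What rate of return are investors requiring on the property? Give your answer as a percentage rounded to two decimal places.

14.97%

D₁ = 93,500.00 × 1.046 = 97,801.0000
P = D₁/(r − g) ⇒ r = D₁/P + g = 97,801.0000/943,324.56 + 0.046 = 0.103677 + 0.046 = 0.149677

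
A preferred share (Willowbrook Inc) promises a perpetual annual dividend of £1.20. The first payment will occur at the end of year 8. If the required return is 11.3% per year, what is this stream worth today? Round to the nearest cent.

Value at end of year 7: C / r = £1.20 / 0.113 = £10.6195
Discount to today: PV = £10.6195 / (1 + 0.113)^7 = £10.6195 / 2.115759 = £5.02

£5.02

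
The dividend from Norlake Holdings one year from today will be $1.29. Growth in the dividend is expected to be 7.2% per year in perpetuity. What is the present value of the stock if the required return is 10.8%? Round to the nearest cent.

$35.83

Growing perpetuity: P = D₁ / (r − g) = $1.2900 / (0.108 − 0.072) = $35.83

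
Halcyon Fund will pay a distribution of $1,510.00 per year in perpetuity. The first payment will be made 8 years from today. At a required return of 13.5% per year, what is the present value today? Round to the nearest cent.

Value at end of year 7: C / r = $1,510.00 / 0.135 = $11,185.1852
Discount to today: PV = $11,185.1852 / (1 + 0.135)^7 = $11,185.1852 / 2.426448 = $4,609.69

$4609.69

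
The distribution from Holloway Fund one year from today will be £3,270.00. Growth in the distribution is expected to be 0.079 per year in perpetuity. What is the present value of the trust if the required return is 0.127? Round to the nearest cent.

Growing perpetuity: P = D₁ / (r − g) = £3,270.0000 / (0.127 − 0.079) = £68,125.00

£68125.00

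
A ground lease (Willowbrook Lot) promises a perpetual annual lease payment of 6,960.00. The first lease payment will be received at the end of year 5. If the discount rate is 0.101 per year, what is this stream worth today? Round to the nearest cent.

46896.30

Value at end of year 4: C / r = 6,960.00 / 0.101 = 68,910.8911
Discount to today: PV = 68,910.8911 / (1 + 0.101)^4 = 68,910.8911 / 1.469431 = 46,896.30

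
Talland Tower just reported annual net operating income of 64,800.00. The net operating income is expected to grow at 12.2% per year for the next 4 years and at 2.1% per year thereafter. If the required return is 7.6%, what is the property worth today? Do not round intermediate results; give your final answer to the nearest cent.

D_1 = 72705.60000
D_2 = 81575.68320
D_3 = 91527.91655
D_4 = 102694.32237
Terminal value at year 4: TV = D_4×(1+g_2)/(r−g_2) = 104850.90314/0.055 = 1906380.05708
P_0 = D_1/(1+r)^1 + D_2/(1+r)^2 + D_3/(1+r)^3 + D_4/(1+r)^4 + TV/(1+r)^4
    = 67570.26022 + 70458.95165 + 73471.13731 + 76612.09671 + 1422199.10442 = 1710311.55031

1710311.55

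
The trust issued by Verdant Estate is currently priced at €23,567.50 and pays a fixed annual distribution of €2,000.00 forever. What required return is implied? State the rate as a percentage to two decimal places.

P = C/r ⇒ r = C/P = €2,000.00/€23,567.50 = 0.084863

8.49%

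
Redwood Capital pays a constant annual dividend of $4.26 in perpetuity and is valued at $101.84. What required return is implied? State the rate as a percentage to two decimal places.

P = C/r ⇒ r = C/P = $4.26/$101.84 = 0.041830

4.18%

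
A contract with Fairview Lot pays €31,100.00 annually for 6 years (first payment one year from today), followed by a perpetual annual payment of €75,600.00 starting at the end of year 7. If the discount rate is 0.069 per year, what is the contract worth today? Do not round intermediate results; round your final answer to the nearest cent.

€882884.76

PV of 6-year annuity: €31,100.00 × [1 − (1+0.069)^−6] / 0.069 = 148698.12577
Perpetuity value at year 6: €75,600.00 / 0.069 = 1095652.17391
PV of perpetuity: 1095652.17391 / (1+0.069)^6 = 734186.63346
Total PV = 148698.12577 + 734186.63346 = 882884.75923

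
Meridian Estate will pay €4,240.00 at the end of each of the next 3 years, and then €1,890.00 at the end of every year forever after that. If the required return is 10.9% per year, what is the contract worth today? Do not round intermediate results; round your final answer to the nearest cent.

PV of 3-year annuity: €4,240.00 × [1 − (1+0.109)^−3] / 0.109 = 10379.39785
Perpetuity value at year 3: €1,890.00 / 0.109 = 17339.44954
PV of perpetuity: 17339.44954 / (1+0.109)^3 = 12712.78399
Total PV = 10379.39785 + 12712.78399 = 23092.18184

€23092.18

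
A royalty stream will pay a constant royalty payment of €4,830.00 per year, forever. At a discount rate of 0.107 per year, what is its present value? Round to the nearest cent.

€45140.19

Level perpetuity: PV = C / r = €4,830.00 / 0.107 = €45,140.19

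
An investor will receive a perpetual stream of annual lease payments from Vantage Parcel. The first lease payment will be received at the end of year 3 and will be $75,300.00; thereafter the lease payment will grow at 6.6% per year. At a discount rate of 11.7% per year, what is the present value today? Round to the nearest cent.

$1183364.27

Value at end of year 2: C₁ / (r − g) = $75,300.00 / (0.117 − 0.066) = $1,476,470.5882
Discount to today: PV = $1,476,470.5882 / (1 + 0.117)^2 = $1,476,470.5882 / 1.247689 = $1,183,364.27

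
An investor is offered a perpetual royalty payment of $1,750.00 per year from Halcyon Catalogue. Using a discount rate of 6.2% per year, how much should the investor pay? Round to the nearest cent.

Level perpetuity: PV = C / r = $1,750.00 / 0.062 = $28,225.81

$28225.81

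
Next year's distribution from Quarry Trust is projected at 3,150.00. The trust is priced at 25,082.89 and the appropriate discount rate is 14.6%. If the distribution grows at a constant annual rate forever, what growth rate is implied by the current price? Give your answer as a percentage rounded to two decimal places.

2.04%

P = D₁/(r−g) ⇒ g = r − D₁/P = 0.146 − 3,150.00/25,082.89 = 0.020416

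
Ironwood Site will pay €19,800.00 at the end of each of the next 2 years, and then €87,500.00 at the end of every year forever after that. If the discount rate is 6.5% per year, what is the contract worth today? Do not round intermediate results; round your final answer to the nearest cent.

PV of 2-year annuity: €19,800.00 × [1 − (1+0.065)^−2] / 0.065 = 36048.40309
Perpetuity value at year 2: €87,500.00 / 0.065 = 1346153.84615
PV of perpetuity: 1346153.84615 / (1+0.065)^2 = 1186849.03450
Total PV = 36048.40309 + 1186849.03450 = 1222897.43759

€1222897.44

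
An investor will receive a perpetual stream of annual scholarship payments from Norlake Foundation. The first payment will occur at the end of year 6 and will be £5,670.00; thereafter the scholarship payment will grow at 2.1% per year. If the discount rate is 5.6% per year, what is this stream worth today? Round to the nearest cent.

Value at end of year 5: C₁ / (r − g) = £5,670.00 / (0.056 − 0.021) = £162,000.0000
Discount to today: PV = £162,000.0000 / (1 + 0.056)^5 = £162,000.0000 / 1.313166 = £123,365.98

£123365.98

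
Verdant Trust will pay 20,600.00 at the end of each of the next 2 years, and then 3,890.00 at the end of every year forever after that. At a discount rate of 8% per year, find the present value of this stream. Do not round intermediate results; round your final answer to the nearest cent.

78423.35

PV of 2-year annuity: 20,600.00 × [1 − (1+0.08)^−2] / 0.08 = 36735.25377
Perpetuity value at year 2: 3,890.00 / 0.08 = 48625.00000
PV of perpetuity: 48625.00000 / (1+0.08)^2 = 41688.10014
Total PV = 36735.25377 + 41688.10014 = 78423.35391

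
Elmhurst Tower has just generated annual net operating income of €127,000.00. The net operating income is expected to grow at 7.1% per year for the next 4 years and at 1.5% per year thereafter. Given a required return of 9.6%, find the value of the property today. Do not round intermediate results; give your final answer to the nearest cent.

D_1 = 136017.00000
D_2 = 145674.20700
D_3 = 156017.07570
D_4 = 167094.28807
Terminal value at year 4: TV = D_4×(1+g_2)/(r−g_2) = 169600.70239/0.081 = 2093835.83201
P_0 = D_1/(1+r)^1 + D_2/(1+r)^2 + D_3/(1+r)^3 + D_4/(1+r)^4 + TV/(1+r)^4
    = 124103.10219 + 121272.28325 + 118506.03592 + 115802.88729 + 1451110.25427 = 1930794.56291

€1930794.56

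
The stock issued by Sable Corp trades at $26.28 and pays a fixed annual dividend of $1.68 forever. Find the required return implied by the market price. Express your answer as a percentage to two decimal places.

6.39%

P = C/r ⇒ r = C/P = $1.68/$26.28 = 0.063927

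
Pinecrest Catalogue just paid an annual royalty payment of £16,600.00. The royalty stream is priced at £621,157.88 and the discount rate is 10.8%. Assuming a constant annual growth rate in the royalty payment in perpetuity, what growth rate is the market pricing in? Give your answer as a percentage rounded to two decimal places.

7.92%

P = D₀(1+g)/(r−g) ⇒ P(r−g) = D₀(1+g) ⇒ g(P+D₀) = P·r − D₀
g = (P·r − D₀)/(P + D₀) = (£621,157.88×0.108 − £16,600.00) / (£621,157.88 + £16,600.00) = 0.079160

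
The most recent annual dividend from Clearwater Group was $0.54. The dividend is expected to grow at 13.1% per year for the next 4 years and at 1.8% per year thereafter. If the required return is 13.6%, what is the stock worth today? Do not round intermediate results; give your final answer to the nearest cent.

D_1 = 0.61074
D_2 = 0.69075
D_3 = 0.78123
D_4 = 0.88358
Terminal value at year 4: TV = D_4×(1+g_2)/(r−g_2) = 0.89948/0.118 = 7.62272
P_0 = D_1/(1+r)^1 + D_2/(1+r)^2 + D_3/(1+r)^3 + D_4/(1+r)^4 + TV/(1+r)^4
    = 0.53762 + 0.53526 + 0.53290 + 0.53056 + 4.57717 = 6.71350

$6.71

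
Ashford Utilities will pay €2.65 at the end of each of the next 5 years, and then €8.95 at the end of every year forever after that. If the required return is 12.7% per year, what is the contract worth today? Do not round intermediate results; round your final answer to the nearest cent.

PV of 5-year annuity: €2.65 × [1 − (1+0.127)^−5] / 0.127 = 9.38930
Perpetuity value at year 5: €8.95 / 0.127 = 70.47244
PV of perpetuity: 70.47244 / (1+0.127)^5 = 38.76142
Total PV = 9.38930 + 38.76142 = 48.15072

€48.15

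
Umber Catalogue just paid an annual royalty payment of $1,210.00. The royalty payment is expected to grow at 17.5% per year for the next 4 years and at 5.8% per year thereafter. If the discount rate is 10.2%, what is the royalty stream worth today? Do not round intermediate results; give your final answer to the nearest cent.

$43301.24

D_1 = 1421.75000
D_2 = 1670.55625
D_3 = 1962.90359
D_4 = 2306.41172
Terminal value at year 4: TV = D_4×(1+g_2)/(r−g_2) = 2440.18360/0.044 = 55458.71824
P_0 = D_1/(1+r)^1 + D_2/(1+r)^2 + D_3/(1+r)^3 + D_4/(1+r)^4 + TV/(1+r)^4
    = 1290.15426 + 1375.61820 + 1466.74355 + 1563.90533 + 37604.81443 = 43301.23577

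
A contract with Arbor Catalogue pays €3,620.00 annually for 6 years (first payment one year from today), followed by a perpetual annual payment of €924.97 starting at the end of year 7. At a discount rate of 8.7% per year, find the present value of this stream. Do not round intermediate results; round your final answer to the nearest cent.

€22830.43

PV of 6-year annuity: €3,620.00 × [1 − (1+0.087)^−6] / 0.087 = 16385.30601
Perpetuity value at year 6: €924.97 / 0.087 = 10631.83908
PV of perpetuity: 10631.83908 / (1+0.087)^6 = 6445.12182
Total PV = 16385.30601 + 6445.12182 = 22830.42782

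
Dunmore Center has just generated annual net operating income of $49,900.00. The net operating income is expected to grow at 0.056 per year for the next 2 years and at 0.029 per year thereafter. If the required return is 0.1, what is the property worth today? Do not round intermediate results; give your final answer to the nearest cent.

D_1 = 52694.40000
D_2 = 55645.28640
Terminal value at year 2: TV = D_2×(1+g_2)/(r−g_2) = 57258.99971/0.071 = 806464.78459
P_0 = D_1/(1+r)^1 + D_2/(1+r)^2 + TV/(1+r)^2
    = 47904.00000 + 45987.84000 + 666499.82197 = 760391.66197

$760391.66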